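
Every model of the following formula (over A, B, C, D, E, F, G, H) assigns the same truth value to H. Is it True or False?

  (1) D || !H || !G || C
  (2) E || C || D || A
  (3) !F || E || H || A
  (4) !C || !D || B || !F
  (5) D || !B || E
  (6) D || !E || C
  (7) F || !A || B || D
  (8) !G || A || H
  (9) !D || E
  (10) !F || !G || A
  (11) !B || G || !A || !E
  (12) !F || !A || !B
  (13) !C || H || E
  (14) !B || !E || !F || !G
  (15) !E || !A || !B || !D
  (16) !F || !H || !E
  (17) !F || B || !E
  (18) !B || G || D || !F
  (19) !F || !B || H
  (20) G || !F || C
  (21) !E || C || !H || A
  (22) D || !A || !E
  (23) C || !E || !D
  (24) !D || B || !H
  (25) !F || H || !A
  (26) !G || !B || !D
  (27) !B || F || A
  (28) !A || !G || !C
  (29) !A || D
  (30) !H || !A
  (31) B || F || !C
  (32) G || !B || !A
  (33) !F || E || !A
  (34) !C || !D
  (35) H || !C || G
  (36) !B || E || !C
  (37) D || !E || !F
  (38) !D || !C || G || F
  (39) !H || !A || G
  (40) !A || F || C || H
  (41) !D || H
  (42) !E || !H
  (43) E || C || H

True

Suppose H = false.
(!D) alone gives D = false.
(!A) alone gives A = false.
(!G) alone gives G = false.
(!C) alone gives C = false.
(E) alone gives E = true.
Now (!E) is unsatisfied and unit — conflict.
So every satisfying assignment has H = True.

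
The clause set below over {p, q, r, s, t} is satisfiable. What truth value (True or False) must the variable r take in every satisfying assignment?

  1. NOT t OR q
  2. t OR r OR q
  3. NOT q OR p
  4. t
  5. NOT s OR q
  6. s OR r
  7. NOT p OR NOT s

Suppose r = false.
Unit clause (t) forces t = true.
Unit clause (q) forces q = true.
Unit clause (p) forces p = true.
Unit clause (s) forces s = true.
That conflicts with the unit clause (NOT s).
So every satisfying assignment has r = True.

True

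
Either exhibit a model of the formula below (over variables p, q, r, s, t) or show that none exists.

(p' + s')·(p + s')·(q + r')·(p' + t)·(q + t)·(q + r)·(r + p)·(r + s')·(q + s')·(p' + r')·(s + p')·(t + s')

Branch on p: set p = 0.
From the singleton clause (s'), s = 0.
From the singleton clause (r), r = 1.
From the singleton clause (q), q = 1.
All clauses hold; t can take either value.

p ↦ 0; q ↦ 1; r ↦ 1; s ↦ 0; t ↦ 0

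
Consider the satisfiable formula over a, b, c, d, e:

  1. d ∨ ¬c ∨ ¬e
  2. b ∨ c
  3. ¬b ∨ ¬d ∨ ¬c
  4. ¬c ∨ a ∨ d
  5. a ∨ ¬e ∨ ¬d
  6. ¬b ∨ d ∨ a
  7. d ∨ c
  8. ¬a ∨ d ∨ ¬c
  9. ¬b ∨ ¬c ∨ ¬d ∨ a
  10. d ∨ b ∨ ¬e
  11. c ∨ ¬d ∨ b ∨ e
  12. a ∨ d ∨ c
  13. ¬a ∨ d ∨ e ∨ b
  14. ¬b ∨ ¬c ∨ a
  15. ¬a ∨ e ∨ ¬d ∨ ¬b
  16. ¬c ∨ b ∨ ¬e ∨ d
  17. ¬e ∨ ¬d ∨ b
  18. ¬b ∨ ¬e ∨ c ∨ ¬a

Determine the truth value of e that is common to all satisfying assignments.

Suppose e = True.
Branch on d: set d = True.
Unit clause (a) forces a = True.
Unit clause (b) forces b = True.
Unit clause (¬c) forces c = False.
That conflicts with the unit clause (c).
Backtrack on d: now try d = False.
Unit clause (¬c) forces c = False.
That conflicts with the unit clause (c).
Both values of d lead to a conflict.
So every satisfying assignment has e = False.

False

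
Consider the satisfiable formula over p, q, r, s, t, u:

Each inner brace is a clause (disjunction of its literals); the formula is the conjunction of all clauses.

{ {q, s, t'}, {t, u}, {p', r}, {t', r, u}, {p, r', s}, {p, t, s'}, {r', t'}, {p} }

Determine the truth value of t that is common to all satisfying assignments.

False

Suppose t = 1.
The clause (r') is unit, so r = 0.
The clause (p') is unit, so p = 0.
Now (p) is unsatisfied and unit — conflict.
So every satisfying assignment has t = False.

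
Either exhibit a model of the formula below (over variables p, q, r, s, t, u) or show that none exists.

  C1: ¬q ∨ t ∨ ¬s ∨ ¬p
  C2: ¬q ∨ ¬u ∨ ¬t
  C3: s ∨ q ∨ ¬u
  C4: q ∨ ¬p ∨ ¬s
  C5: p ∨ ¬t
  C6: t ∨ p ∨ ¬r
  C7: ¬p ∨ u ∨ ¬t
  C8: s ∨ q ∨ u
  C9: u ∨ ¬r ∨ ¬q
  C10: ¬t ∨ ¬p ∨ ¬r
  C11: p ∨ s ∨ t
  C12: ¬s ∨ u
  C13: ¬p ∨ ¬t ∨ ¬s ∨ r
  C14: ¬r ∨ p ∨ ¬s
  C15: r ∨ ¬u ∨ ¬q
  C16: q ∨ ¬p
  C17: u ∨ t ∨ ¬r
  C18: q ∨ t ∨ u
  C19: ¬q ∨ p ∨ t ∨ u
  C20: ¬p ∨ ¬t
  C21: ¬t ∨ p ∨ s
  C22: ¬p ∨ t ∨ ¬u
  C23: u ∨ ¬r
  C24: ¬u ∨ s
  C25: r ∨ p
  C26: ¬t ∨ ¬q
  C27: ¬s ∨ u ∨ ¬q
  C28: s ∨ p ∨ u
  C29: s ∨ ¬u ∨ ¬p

Suppose p = True.
(q) alone gives q = True.
(¬t) alone gives t = False.
(¬s) alone gives s = False.
(¬u) alone gives u = False.
(¬r) alone gives r = False.
This assignment satisfies each clause.

p ↦ True; q ↦ True; r ↦ False; s ↦ False; t ↦ False; u ↦ False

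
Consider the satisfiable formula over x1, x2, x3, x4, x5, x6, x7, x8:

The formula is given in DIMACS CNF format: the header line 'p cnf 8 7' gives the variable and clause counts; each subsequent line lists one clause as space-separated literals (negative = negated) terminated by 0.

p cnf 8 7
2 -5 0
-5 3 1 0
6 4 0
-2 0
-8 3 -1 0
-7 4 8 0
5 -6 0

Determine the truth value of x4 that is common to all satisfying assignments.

True

Suppose x4 = False.
From the singleton clause (x6), x6 = True.
From the singleton clause (¬x2), x2 = False.
From the singleton clause (¬x5), x5 = False.
That conflicts with the unit clause (x5).
So every satisfying assignment has x4 = True.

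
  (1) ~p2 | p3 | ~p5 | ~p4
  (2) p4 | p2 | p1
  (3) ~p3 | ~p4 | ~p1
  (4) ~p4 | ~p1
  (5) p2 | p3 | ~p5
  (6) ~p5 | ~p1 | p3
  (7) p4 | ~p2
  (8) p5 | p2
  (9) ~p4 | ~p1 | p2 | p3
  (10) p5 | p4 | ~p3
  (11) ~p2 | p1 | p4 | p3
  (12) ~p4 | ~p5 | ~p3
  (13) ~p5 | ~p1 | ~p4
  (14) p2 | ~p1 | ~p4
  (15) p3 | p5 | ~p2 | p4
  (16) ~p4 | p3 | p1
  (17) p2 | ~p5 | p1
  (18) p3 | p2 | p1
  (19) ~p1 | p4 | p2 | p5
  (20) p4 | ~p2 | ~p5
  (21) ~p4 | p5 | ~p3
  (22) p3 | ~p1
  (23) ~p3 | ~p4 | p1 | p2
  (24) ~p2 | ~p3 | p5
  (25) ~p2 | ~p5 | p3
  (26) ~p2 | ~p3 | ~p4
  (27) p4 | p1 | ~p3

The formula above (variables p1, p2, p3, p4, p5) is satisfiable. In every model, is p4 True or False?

Suppose p4 = 1.
The clause (~p1) is unit, so p1 = 0.
The clause (p3) is unit, so p3 = 1.
The clause (~p5) is unit, so p5 = 0.
That conflicts with the unit clause (p5).
So every satisfying assignment has p4 = False.

False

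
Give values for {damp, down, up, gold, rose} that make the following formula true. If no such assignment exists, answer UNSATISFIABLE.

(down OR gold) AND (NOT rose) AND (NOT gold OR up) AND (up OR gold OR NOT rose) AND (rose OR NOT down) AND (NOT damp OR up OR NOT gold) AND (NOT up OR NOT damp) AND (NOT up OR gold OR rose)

The clause (NOT rose) is unit, so rose = false.
The clause (NOT down) is unit, so down = false.
The clause (gold) is unit, so gold = true.
The clause (up) is unit, so up = true.
The clause (NOT damp) is unit, so damp = false.
Every clause now holds.

damp ↦ false, down ↦ false, up ↦ true, gold ↦ true, rose ↦ false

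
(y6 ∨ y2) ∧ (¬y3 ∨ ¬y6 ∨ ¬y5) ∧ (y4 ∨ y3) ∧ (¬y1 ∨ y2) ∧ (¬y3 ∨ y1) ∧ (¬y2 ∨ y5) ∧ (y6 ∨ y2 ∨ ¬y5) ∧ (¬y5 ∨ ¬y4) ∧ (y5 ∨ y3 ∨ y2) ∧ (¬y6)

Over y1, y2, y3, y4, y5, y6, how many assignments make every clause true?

There are 2^6 = 64 truth assignments over (y1, y2, y3, y4, y5, y6).
Split on y3. With y3 = True, the clauses containing y3 are satisfied and ¬y3 drops from the rest; 1 of the 2^5 = 32 assignments to the other variables satisfy what remains.
With y3 = False, by the same count on the reduced clause set, 0 assignments work.
Total: 1 + 0 = 1.

1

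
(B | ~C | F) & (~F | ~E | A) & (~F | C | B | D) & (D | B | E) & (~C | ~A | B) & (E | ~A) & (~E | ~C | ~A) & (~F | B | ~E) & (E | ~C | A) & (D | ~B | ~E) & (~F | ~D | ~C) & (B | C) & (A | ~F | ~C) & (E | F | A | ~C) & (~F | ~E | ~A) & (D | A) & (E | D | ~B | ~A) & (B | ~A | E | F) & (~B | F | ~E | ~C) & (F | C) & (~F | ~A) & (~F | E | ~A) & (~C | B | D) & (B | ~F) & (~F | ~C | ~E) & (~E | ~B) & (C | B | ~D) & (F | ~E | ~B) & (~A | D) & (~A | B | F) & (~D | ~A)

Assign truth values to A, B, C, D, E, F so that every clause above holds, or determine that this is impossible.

Branch on E: set E = 0.
The clause (~A) is unit, so A = 0.
The clause (~C) is unit, so C = 0.
The clause (B) is unit, so B = 1.
The clause (D) is unit, so D = 1.
The clause (F) is unit, so F = 1.
This assignment satisfies each clause.

A: 0, B: 1, C: 0, D: 1, E: 0, F: 1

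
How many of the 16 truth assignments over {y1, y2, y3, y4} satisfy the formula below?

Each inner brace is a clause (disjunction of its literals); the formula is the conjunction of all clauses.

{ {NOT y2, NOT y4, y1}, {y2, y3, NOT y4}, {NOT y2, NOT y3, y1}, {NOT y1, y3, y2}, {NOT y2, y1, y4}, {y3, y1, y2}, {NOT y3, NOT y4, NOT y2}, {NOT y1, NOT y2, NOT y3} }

There are 2^4 = 16 truth assignments over (y1, y2, y3, y4).
Check each against the 8 clauses (columns in the order y1, y2, y3, y4):
  F F F F  ✗ fails (y3 OR y1 OR y2)
  F F F T  ✗ fails (y2 OR y3 OR NOT y4)
  F F T F  ✓ satisfies all
  F F T T  ✓ satisfies all
  F T F F  ✗ fails (NOT y2 OR y1 OR y4)
  F T F T  ✗ fails (NOT y2 OR NOT y4 OR y1)
  F T T F  ✗ fails (NOT y2 OR NOT y3 OR y1)
  F T T T  ✗ fails (NOT y2 OR NOT y4 OR y1)
  T F F F  ✗ fails (NOT y1 OR y3 OR y2)
  T F F T  ✗ fails (y2 OR y3 OR NOT y4)
  T F T F  ✓ satisfies all
  T F T T  ✓ satisfies all
  T T F F  ✓ satisfies all
  T T F T  ✓ satisfies all
  T T T F  ✗ fails (NOT y1 OR NOT y2 OR NOT y3)
  T T T T  ✗ fails (NOT y3 OR NOT y4 OR NOT y2)
6 of the 16 rows are models.

6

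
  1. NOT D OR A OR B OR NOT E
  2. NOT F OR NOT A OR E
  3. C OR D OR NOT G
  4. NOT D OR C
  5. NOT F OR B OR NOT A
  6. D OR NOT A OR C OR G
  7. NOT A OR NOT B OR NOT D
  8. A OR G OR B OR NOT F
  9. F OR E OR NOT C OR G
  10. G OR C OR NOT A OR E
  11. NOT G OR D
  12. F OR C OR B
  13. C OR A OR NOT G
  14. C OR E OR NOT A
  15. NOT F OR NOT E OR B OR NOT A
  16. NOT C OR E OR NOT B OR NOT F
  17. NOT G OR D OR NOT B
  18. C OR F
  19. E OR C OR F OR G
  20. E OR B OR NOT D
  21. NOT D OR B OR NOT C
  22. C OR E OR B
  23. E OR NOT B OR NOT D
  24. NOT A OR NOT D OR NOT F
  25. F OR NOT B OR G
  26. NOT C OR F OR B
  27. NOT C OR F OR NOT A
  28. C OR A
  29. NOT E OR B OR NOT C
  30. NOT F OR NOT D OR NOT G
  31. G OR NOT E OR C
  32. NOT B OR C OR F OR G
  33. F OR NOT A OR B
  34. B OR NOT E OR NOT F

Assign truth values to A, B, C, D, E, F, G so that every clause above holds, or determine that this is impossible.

Suppose D = false.
The clause (NOT G) is unit, so G = false.
Suppose A = true.
The clause (C) is unit, so C = true.
The clause (F) is unit, so F = true.
The clause (E) is unit, so E = true.
The clause (B) is unit, so B = true.
This assignment satisfies each clause.

A: true, B: true, C: true, D: false, E: true, F: true, G: false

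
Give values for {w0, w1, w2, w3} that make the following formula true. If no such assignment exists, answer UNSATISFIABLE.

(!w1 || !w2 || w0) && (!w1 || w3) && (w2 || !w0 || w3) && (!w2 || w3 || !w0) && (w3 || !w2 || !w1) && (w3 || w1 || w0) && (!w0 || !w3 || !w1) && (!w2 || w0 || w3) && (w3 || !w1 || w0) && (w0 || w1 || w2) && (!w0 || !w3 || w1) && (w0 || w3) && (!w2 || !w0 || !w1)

Case w1 = true:
The clause (w3) is unit, so w3 = true.
The clause (!w0) is unit, so w0 = false.
The clause (!w2) is unit, so w2 = false.
This assignment satisfies each clause.

w0 ↦ false; w1 ↦ true; w2 ↦ false; w3 ↦ true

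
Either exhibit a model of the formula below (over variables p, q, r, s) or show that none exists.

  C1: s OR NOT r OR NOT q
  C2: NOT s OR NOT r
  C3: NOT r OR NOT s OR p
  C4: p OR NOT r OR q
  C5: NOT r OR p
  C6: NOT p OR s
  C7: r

UNSATISFIABLE

The clause (r) is unit, so r = true.
The clause (NOT s) is unit, so s = false.
The clause (NOT q) is unit, so q = false.
The clause (p) is unit, so p = true.
But (NOT p) is also a unit clause — contradiction.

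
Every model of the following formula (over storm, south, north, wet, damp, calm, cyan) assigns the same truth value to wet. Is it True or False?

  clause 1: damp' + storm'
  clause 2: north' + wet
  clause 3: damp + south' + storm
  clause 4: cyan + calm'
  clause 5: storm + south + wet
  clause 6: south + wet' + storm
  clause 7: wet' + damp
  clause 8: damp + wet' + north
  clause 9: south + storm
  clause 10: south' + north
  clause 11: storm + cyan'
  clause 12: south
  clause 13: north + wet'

Suppose wet = 0.
(north') alone gives north = 0.
(south') alone gives south = 0.
Now (south) is unsatisfied and unit — conflict.
So every satisfying assignment has wet = True.

True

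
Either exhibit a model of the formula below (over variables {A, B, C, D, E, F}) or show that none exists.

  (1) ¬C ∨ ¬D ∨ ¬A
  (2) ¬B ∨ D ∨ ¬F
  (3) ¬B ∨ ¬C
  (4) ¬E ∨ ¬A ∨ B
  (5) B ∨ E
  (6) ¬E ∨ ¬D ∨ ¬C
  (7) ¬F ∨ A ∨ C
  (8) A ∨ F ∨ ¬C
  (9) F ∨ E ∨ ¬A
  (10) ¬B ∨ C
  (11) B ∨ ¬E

Branch on B: set B = False.
From the singleton clause (E), E = True.
Now (¬E) is unsatisfied and unit — conflict.
That branch fails; take B = True instead.
From the singleton clause (¬C), C = False.
Now (C) is unsatisfied and unit — conflict.
Either choice for B ends in contradiction.

UNSATISFIABLE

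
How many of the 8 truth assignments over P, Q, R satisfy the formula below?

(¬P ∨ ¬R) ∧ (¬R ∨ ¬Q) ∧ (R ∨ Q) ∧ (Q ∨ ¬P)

3

There are 2^3 = 8 truth assignments over (P, Q, R).
Split on P. With P = True, the clauses containing P are satisfied and ¬P drops from the rest; 1 of the 2^2 = 4 assignments to the other variables satisfy what remains.
With P = False, by the same count on the reduced clause set, 2 assignments work.
Total: 1 + 2 = 3.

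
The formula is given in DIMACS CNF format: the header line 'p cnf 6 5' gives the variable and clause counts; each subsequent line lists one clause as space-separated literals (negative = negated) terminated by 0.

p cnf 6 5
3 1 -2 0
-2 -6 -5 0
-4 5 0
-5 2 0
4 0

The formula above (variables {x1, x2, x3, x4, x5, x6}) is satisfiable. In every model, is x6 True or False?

Suppose x6 = True.
(x4) alone gives x4 = True.
(x5) alone gives x5 = True.
(¬x2) alone gives x2 = False.
But (x2) is also a unit clause — contradiction.
So every satisfying assignment has x6 = False.

False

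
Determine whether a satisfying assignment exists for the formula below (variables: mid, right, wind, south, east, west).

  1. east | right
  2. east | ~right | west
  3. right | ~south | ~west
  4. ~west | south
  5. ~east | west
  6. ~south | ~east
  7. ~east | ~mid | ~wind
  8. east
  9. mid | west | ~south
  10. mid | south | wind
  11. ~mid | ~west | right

The clause (east) is unit, so east = 1.
The clause (west) is unit, so west = 1.
The clause (south) is unit, so south = 1.
Now (~south) is unsatisfied and unit — conflict.
No assignment satisfies every clause.

No, unsatisfiable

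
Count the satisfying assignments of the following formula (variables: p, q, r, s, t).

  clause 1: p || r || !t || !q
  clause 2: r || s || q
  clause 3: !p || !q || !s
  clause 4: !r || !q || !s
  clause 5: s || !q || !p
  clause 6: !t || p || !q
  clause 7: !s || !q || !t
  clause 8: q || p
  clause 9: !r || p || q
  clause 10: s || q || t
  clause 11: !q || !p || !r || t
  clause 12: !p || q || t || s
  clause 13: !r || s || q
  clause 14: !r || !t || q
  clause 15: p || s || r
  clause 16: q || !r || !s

4

There are 2^5 = 32 truth assignments over (p, q, r, s, t).
Split on q. With q = true, the clauses containing q are satisfied and !q drops from the rest; 2 of the 2^4 = 16 assignments to the other variables satisfy what remains.
With q = false, by the same count on the reduced clause set, 2 assignments work.
Total: 2 + 2 = 4.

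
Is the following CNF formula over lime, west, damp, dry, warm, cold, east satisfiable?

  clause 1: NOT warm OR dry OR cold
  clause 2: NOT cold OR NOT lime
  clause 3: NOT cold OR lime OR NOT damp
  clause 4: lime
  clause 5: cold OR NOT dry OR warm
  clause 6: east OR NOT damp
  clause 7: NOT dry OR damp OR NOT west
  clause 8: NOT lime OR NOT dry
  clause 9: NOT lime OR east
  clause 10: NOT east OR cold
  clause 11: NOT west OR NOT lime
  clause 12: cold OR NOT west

Unit clause (lime) forces lime = true.
Unit clause (NOT cold) forces cold = false.
Unit clause (NOT dry) forces dry = false.
Unit clause (NOT warm) forces warm = false.
Unit clause (east) forces east = true.
Now (NOT east) is unsatisfied and unit — conflict.
No assignment satisfies every clause.

No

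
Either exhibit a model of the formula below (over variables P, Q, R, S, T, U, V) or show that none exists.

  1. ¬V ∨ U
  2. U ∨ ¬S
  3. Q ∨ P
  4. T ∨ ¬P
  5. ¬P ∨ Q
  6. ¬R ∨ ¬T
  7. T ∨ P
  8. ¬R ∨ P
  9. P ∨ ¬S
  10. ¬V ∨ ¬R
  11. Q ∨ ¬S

Suppose V = False.
Suppose U = False.
(¬S) alone gives S = False.
Suppose Q = True.
Suppose T = True.
(¬R) alone gives R = False.
All clauses hold; P can take either value.

P: False,  Q: True,  R: False,  S: False,  T: True,  U: False,  V: False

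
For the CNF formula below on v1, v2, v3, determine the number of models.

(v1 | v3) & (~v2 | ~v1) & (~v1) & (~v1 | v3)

2

There are 2^3 = 8 truth assignments over (v1, v2, v3).
Check each against the 4 clauses (columns in the order v1, v2, v3):
  F F F  ✗ fails (v1 | v3)
  F F T  ✓ satisfies all
  F T F  ✗ fails (v1 | v3)
  F T T  ✓ satisfies all
  T F F  ✗ fails (~v1)
  T F T  ✗ fails (~v1)
  T T F  ✗ fails (~v2 | ~v1)
  T T T  ✗ fails (~v2 | ~v1)
2 of the 8 rows are models.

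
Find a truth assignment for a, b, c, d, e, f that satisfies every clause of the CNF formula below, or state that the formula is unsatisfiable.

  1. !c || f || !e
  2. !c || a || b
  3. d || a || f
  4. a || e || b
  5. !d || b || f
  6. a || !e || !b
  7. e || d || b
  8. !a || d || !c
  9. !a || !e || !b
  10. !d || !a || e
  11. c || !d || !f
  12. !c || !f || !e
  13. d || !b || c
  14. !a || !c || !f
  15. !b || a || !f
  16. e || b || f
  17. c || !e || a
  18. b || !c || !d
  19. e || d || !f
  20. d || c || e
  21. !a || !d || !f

Branch on c: set c = false.
Branch on d: set d = true.
From the singleton clause (!f), f = false.
From the singleton clause (b), b = true.
Branch on a: set a = false.
From the singleton clause (!e), e = false.
Every clause now holds.

a=false, b=true, c=false, d=true, e=false, f=false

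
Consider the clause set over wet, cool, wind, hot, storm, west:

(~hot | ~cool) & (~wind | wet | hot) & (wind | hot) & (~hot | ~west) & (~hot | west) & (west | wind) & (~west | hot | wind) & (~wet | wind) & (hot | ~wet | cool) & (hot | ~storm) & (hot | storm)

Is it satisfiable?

Case hot = 0:
The clause (wind) is unit, so wind = 1.
The clause (wet) is unit, so wet = 1.
The clause (cool) is unit, so cool = 1.
The clause (~storm) is unit, so storm = 0.
Now (storm) is unsatisfied and unit — conflict.
Backtrack on hot: now try hot = 1.
The clause (~cool) is unit, so cool = 0.
The clause (~west) is unit, so west = 0.
Now (west) is unsatisfied and unit — conflict.
Neither hot = 1 nor hot = 0 works.
No assignment satisfies every clause.

No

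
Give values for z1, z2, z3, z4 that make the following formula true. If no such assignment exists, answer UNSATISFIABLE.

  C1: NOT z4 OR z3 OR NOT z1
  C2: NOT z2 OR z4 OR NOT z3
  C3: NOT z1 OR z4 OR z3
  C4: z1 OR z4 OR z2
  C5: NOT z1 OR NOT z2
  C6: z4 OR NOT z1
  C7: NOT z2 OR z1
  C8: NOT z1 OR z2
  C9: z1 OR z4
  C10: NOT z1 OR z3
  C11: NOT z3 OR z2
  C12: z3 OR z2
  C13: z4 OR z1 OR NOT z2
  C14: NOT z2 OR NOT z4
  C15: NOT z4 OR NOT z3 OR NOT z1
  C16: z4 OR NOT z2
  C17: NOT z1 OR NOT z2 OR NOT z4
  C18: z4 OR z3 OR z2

UNSATISFIABLE

Case z1 = false:
From the singleton clause (NOT z2), z2 = false.
From the singleton clause (z4), z4 = true.
From the singleton clause (NOT z3), z3 = false.
But (z3) is also a unit clause — contradiction.
That branch fails; take z1 = true instead.
From the singleton clause (NOT z2), z2 = false.
But (z2) is also a unit clause — contradiction.
Either choice for z1 ends in contradiction.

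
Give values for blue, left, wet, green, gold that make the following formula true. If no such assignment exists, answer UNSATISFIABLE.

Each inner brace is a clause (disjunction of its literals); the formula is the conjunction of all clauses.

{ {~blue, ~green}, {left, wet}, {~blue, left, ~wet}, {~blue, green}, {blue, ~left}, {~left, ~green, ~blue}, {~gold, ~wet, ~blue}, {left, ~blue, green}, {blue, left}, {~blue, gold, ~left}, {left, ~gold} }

Branch on blue: set blue = 0.
From the singleton clause (~left), left = 0.
But (left) is also a unit clause — contradiction.
Backtrack on blue: now try blue = 1.
From the singleton clause (~green), green = 0.
But (green) is also a unit clause — contradiction.
Either choice for blue ends in contradiction.

UNSATISFIABLE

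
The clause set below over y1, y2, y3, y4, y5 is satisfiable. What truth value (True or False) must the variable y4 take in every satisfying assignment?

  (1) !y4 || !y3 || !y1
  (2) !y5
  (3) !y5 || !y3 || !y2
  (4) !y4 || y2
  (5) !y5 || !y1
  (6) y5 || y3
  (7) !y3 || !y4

False

Suppose y4 = true.
Unit clause (!y5) forces y5 = false.
Unit clause (y2) forces y2 = true.
Unit clause (y3) forces y3 = true.
That conflicts with the unit clause (!y3).
So every satisfying assignment has y4 = False.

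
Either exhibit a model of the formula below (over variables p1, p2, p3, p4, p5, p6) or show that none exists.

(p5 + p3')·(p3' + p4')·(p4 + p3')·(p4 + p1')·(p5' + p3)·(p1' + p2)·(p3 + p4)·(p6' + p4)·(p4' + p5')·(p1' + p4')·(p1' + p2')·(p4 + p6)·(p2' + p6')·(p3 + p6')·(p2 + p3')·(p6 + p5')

Try p5 = 0.
The clause (p3') is unit, so p3 = 0.
The clause (p4) is unit, so p4 = 1.
The clause (p1') is unit, so p1 = 0.
The clause (p6') is unit, so p6 = 0.
No clause remains; p2 is free.

p1: 0; p2: 0; p3: 0; p4: 1; p5: 0; p6: 0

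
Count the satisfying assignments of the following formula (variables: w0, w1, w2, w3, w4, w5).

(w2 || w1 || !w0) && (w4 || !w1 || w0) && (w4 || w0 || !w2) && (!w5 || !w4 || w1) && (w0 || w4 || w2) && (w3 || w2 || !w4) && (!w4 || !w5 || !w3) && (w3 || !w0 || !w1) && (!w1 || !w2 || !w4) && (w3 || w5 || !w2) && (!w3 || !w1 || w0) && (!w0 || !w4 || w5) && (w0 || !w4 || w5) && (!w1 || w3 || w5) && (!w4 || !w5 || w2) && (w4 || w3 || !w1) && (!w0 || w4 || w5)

There are 2^6 = 64 truth assignments over (w0, w1, w2, w3, w4, w5).
Split on w5. With w5 = true, the clauses containing w5 are satisfied and !w5 drops from the rest; 4 of the 2^5 = 32 assignments to the other variables satisfy what remains.
With w5 = false, by the same count on the reduced clause set, 0 assignments work.
(One model: w0=T, w1=F, w2=T, w3=F, w4=F, w5=T.)
Total: 4 + 0 = 4.

4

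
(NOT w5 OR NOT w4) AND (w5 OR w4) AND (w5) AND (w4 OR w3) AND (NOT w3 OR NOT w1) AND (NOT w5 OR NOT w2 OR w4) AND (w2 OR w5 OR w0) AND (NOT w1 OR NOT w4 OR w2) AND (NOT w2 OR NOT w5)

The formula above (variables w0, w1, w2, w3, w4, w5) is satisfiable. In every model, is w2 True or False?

Suppose w2 = true.
From the singleton clause (w5), w5 = true.
But (NOT w5) is also a unit clause — contradiction.
So every satisfying assignment has w2 = False.

False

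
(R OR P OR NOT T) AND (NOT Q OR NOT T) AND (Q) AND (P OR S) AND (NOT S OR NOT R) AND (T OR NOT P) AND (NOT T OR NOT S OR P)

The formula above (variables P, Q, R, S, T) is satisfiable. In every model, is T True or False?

False

Suppose T = true.
(NOT Q) alone gives Q = false.
But (Q) is also a unit clause — contradiction.
So every satisfying assignment has T = False.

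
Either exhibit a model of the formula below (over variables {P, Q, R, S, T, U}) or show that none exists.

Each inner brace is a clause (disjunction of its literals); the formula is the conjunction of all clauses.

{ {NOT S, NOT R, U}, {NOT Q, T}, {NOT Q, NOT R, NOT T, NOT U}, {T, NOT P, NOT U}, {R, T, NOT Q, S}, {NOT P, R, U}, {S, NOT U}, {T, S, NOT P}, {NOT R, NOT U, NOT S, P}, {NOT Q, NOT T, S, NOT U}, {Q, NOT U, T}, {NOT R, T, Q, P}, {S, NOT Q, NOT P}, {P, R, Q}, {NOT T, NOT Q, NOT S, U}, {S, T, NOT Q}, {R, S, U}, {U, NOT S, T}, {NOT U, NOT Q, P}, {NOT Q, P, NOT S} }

Case Q = false:
Case S = true:
Case R = false:
Unit clause (P) forces P = true.
Unit clause (U) forces U = true.
Unit clause (T) forces T = true.
This assignment satisfies each clause.

P: true,  Q: false,  R: false,  S: true,  T: true,  U: true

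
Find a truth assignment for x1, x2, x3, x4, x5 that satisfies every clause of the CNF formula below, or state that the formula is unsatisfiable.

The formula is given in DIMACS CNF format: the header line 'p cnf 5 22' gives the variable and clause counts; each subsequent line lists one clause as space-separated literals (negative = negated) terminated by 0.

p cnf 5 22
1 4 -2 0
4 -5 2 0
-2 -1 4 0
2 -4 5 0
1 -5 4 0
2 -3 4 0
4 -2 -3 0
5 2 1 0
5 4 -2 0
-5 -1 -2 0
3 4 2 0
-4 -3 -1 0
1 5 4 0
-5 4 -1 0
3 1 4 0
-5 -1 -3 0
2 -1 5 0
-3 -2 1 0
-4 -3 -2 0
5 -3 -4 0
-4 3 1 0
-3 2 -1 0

x1=False,  x2=False,  x3=True,  x4=True,  x5=True

Case x1 = False:
Case x4 = True:
(x3) alone gives x3 = True.
(¬x2) alone gives x2 = False.
(x5) alone gives x5 = True.
All clauses are satisfied.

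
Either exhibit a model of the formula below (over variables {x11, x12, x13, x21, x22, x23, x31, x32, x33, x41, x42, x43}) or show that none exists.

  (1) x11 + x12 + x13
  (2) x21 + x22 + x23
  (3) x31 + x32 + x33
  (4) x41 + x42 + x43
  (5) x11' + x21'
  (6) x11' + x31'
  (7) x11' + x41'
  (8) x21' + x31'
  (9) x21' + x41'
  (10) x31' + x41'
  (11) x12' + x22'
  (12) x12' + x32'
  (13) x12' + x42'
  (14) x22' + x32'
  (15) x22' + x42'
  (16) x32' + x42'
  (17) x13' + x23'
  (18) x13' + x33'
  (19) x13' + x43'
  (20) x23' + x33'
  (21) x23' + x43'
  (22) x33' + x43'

Suppose x11 = 0.
Suppose x12 = 1.
(x22') alone gives x22 = 0.
(x32') alone gives x32 = 0.
(x42') alone gives x42 = 0.
Suppose x21 = 1.
(x31') alone gives x31 = 0.
(x33) alone gives x33 = 1.
(x41') alone gives x41 = 0.
(x43) alone gives x43 = 1.
Now (x43') is unsatisfied and unit — conflict.
Backtrack on x21: now try x21 = 0.
(x23) alone gives x23 = 1.
(x13') alone gives x13 = 0.
(x33') alone gives x33 = 0.
(x31) alone gives x31 = 1.
(x41') alone gives x41 = 0.
(x43) alone gives x43 = 1.
Now (x43') is unsatisfied and unit — conflict.
Either choice for x21 ends in contradiction.
Backtrack on x12: now try x12 = 0.
(x13) alone gives x13 = 1.
(x23') alone gives x23 = 0.
(x33') alone gives x33 = 0.
(x43') alone gives x43 = 0.
Suppose x21 = 1.
(x31') alone gives x31 = 0.
(x32) alone gives x32 = 1.
(x41') alone gives x41 = 0.
(x42) alone gives x42 = 1.
Now (x42') is unsatisfied and unit — conflict.
Backtrack on x21: now try x21 = 0.
(x22) alone gives x22 = 1.
(x32') alone gives x32 = 0.
(x31) alone gives x31 = 1.
(x41') alone gives x41 = 0.
(x42) alone gives x42 = 1.
Now (x42') is unsatisfied and unit — conflict.
Either choice for x21 ends in contradiction.
Either choice for x12 ends in contradiction.
Backtrack on x11: now try x11 = 1.
(x21') alone gives x21 = 0.
(x31') alone gives x31 = 0.
(x41') alone gives x41 = 0.
Suppose x22 = 1.
(x12') alone gives x12 = 0.
(x32') alone gives x32 = 0.
(x33) alone gives x33 = 1.
(x42') alone gives x42 = 0.
(x43) alone gives x43 = 1.
Now (x43') is unsatisfied and unit — conflict.
Backtrack on x22: now try x22 = 0.
(x23) alone gives x23 = 1.
(x13') alone gives x13 = 0.
(x33') alone gives x33 = 0.
(x32) alone gives x32 = 1.
(x12') alone gives x12 = 0.
(x42') alone gives x42 = 0.
(x43) alone gives x43 = 1.
Now (x43') is unsatisfied and unit — conflict.
Either choice for x22 ends in contradiction.
Either choice for x11 ends in contradiction.

UNSATISFIABLE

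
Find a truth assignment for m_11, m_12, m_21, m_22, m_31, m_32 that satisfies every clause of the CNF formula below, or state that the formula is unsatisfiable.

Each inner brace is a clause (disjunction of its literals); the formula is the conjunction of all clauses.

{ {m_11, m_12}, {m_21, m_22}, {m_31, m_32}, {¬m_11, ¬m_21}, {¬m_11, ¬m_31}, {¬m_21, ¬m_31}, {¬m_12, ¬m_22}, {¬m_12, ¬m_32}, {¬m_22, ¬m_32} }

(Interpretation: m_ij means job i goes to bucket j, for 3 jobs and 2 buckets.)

UNSATISFIABLE

Case m_11 = True:
The clause (¬m_21) is unit, so m_21 = False.
The clause (m_22) is unit, so m_22 = True.
The clause (¬m_31) is unit, so m_31 = False.
The clause (m_32) is unit, so m_32 = True.
That conflicts with the unit clause (¬m_32).
That branch fails; take m_11 = False instead.
The clause (m_12) is unit, so m_12 = True.
The clause (¬m_22) is unit, so m_22 = False.
The clause (m_21) is unit, so m_21 = True.
The clause (¬m_31) is unit, so m_31 = False.
The clause (m_32) is unit, so m_32 = True.
That conflicts with the unit clause (¬m_32).
Neither m_11 = True nor m_11 = False works.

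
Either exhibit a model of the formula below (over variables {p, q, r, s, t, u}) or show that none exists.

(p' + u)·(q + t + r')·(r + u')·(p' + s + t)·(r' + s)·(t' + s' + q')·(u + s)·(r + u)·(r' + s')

Try p = 0.
Try r = 1.
Unit clause (s) forces s = 1.
That conflicts with the unit clause (s').
Backtrack on r: now try r = 0.
Unit clause (u') forces u = 0.
That conflicts with the unit clause (u).
Neither r = 1 nor r = 0 works.
Backtrack on p: now try p = 1.
Unit clause (u) forces u = 1.
Unit clause (r) forces r = 1.
Unit clause (s) forces s = 1.
That conflicts with the unit clause (s').
Neither p = 1 nor p = 0 works.

UNSATISFIABLE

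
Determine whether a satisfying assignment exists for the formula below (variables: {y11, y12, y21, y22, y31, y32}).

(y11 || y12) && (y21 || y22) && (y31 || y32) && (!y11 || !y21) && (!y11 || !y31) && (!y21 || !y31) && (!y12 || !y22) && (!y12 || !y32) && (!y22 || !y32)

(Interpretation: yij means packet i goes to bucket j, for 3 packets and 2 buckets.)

Case y11 = true:
The clause (!y21) is unit, so y21 = false.
The clause (y22) is unit, so y22 = true.
The clause (!y31) is unit, so y31 = false.
The clause (y32) is unit, so y32 = true.
But (!y32) is also a unit clause — contradiction.
Backtrack on y11: now try y11 = false.
The clause (y12) is unit, so y12 = true.
The clause (!y22) is unit, so y22 = false.
The clause (y21) is unit, so y21 = true.
The clause (!y31) is unit, so y31 = false.
The clause (y32) is unit, so y32 = true.
But (!y32) is also a unit clause — contradiction.
Both values of y11 lead to a conflict.
No assignment satisfies every clause.

No, unsatisfiable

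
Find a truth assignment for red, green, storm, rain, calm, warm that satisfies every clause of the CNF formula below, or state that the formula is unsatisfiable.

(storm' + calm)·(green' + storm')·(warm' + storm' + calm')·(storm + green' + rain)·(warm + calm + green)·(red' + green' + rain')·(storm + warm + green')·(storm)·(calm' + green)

From the singleton clause (storm), storm = 1.
From the singleton clause (calm), calm = 1.
From the singleton clause (green'), green = 0.
That conflicts with the unit clause (green).

UNSATISFIABLE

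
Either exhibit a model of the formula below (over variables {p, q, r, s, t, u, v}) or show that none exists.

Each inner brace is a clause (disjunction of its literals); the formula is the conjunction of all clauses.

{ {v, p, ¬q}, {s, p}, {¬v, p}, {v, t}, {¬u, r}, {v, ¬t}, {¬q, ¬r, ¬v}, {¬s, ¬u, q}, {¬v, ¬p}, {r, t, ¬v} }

Case s = True:
Case v = False:
(t) alone gives t = True.
But (¬t) is also a unit clause — contradiction.
Backtrack on v: now try v = True.
(p) alone gives p = True.
But (¬p) is also a unit clause — contradiction.
Either choice for v ends in contradiction.
Backtrack on s: now try s = False.
(p) alone gives p = True.
(¬v) alone gives v = False.
(t) alone gives t = True.
But (¬t) is also a unit clause — contradiction.
Either choice for s ends in contradiction.

UNSATISFIABLE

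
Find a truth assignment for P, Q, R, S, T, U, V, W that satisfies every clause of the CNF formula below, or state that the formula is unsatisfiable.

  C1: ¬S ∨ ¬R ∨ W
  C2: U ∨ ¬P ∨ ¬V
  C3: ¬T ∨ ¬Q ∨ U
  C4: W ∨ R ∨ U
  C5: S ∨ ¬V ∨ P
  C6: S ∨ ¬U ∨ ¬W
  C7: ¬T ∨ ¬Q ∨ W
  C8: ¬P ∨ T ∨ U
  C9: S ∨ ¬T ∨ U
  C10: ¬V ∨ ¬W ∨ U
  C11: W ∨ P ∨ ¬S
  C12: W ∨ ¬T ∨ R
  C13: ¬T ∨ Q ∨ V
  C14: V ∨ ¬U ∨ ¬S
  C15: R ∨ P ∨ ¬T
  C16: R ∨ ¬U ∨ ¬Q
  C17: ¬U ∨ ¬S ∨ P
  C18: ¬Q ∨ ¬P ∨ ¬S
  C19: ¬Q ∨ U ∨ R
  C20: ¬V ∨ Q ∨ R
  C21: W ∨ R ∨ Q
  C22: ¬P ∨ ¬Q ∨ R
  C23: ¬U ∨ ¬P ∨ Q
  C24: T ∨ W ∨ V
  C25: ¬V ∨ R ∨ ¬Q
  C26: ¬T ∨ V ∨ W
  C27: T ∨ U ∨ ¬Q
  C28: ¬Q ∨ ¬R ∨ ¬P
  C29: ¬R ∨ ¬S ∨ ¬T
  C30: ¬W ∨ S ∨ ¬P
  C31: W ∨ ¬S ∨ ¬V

Case S = False:
Case V = False:
Case U = False:
From the singleton clause (¬T), T = False.
From the singleton clause (¬P), P = False.
From the singleton clause (W), W = True.
From the singleton clause (¬Q), Q = False.
Every clause is now satisfied; R is unconstrained.

P=False,  Q=False,  R=True,  S=False,  T=False,  U=False,  V=False,  W=True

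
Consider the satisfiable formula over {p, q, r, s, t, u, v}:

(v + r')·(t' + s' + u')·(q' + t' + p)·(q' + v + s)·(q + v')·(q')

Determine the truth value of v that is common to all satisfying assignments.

Suppose v = 1.
Unit clause (q) forces q = 1.
But (q') is also a unit clause — contradiction.
So every satisfying assignment has v = False.

False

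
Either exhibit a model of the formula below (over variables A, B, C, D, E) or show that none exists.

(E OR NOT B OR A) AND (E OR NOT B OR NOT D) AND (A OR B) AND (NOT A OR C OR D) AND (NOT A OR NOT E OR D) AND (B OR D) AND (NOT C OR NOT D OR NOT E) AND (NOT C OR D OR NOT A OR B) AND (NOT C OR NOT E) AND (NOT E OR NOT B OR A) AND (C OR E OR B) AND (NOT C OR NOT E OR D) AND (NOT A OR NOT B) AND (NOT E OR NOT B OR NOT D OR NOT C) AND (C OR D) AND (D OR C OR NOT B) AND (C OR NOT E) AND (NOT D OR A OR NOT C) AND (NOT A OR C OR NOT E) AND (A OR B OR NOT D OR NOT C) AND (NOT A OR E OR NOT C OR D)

A: true, B: false, C: true, D: true, E: false

Case A = true:
From the singleton clause (NOT B), B = false.
From the singleton clause (D), D = true.
Case C = true:
From the singleton clause (NOT E), E = false.
All clauses are satisfied.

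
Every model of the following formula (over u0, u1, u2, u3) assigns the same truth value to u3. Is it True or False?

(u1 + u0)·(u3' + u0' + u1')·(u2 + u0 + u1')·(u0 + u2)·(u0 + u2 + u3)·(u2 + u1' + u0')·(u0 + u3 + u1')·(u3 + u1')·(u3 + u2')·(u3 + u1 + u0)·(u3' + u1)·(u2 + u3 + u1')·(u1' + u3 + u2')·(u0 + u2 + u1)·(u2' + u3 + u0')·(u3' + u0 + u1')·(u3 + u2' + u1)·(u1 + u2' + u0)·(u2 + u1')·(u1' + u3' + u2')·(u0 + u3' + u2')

Suppose u3 = 1.
From the singleton clause (u1), u1 = 1.
From the singleton clause (u0'), u0 = 0.
But (u0) is also a unit clause — contradiction.
So every satisfying assignment has u3 = False.

False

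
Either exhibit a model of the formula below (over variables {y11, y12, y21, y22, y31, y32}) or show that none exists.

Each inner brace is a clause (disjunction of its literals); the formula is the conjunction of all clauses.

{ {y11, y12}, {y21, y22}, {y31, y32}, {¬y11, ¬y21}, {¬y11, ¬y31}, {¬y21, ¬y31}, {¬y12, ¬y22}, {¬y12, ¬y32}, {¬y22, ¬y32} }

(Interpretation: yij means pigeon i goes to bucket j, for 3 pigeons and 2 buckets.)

UNSATISFIABLE

Try y11 = True.
Unit clause (¬y21) forces y21 = False.
Unit clause (y22) forces y22 = True.
Unit clause (¬y31) forces y31 = False.
Unit clause (y32) forces y32 = True.
That conflicts with the unit clause (¬y32).
That branch fails; take y11 = False instead.
Unit clause (y12) forces y12 = True.
Unit clause (¬y22) forces y22 = False.
Unit clause (y21) forces y21 = True.
Unit clause (¬y31) forces y31 = False.
Unit clause (y32) forces y32 = True.
That conflicts with the unit clause (¬y32).
Either choice for y11 ends in contradiction.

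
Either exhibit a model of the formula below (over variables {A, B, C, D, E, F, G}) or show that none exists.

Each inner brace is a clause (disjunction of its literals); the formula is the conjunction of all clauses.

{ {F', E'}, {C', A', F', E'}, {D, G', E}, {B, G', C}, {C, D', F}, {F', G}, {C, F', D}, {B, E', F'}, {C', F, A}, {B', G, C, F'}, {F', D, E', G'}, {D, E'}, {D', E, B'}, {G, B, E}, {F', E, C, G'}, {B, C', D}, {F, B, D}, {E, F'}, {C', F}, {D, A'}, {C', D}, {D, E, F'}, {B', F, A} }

UNSATISFIABLE

Branch on F: set F = 0.
(C') alone gives C = 0.
(D') alone gives D = 0.
(E') alone gives E = 0.
(G') alone gives G = 0.
(B) alone gives B = 1.
(A') alone gives A = 0.
But (A) is also a unit clause — contradiction.
Undo F and try F = 1.
(E') alone gives E = 0.
But (E) is also a unit clause — contradiction.
Either choice for F ends in contradiction.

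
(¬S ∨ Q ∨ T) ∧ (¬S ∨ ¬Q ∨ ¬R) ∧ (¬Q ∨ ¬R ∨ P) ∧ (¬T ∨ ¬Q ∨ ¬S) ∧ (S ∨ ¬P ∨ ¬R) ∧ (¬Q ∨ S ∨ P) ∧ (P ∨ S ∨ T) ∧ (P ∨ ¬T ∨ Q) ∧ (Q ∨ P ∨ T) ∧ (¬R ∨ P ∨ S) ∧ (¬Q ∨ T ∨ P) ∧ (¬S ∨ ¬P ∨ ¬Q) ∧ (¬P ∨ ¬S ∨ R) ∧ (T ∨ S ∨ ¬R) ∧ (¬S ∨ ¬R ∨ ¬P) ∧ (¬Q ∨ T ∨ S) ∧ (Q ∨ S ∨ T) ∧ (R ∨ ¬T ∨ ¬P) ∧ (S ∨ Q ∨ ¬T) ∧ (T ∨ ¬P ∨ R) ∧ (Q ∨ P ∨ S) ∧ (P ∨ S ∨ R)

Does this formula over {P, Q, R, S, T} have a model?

Unsatisfiable

Branch on S: set S = False.
Branch on P: set P = False.
Unit clause (¬Q) forces Q = False.
But (Q) is also a unit clause — contradiction.
That branch fails; take P = True instead.
Unit clause (¬R) forces R = False.
Unit clause (¬T) forces T = False.
But (T) is also a unit clause — contradiction.
Neither P = True nor P = False works.
That branch fails; take S = True instead.
Branch on Q: set Q = True.
Unit clause (¬R) forces R = False.
Unit clause (¬T) forces T = False.
Unit clause (P) forces P = True.
But (¬P) is also a unit clause — contradiction.
That branch fails; take Q = False instead.
Unit clause (T) forces T = True.
Unit clause (P) forces P = True.
Unit clause (R) forces R = True.
But (¬R) is also a unit clause — contradiction.
Neither Q = True nor Q = False works.
Neither S = True nor S = False works.
No assignment satisfies every clause.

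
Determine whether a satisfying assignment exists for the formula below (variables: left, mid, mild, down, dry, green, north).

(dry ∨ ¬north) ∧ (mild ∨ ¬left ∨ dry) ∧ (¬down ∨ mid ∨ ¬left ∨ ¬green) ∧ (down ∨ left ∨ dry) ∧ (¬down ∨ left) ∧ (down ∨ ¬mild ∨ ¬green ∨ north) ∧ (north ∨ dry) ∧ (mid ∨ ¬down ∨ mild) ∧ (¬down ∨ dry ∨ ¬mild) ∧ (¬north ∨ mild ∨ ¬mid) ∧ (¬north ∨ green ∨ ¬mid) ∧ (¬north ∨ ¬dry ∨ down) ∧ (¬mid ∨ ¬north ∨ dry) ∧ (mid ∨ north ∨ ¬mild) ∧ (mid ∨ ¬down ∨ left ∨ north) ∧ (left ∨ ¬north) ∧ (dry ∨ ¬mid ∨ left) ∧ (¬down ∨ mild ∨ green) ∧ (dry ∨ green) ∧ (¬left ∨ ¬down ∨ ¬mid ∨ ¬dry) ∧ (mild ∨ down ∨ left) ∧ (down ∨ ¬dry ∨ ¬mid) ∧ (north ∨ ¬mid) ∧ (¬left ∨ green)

Case dry = True:
Case down = False:
The clause (¬north) is unit, so north = False.
The clause (¬mid) is unit, so mid = False.
The clause (¬mild) is unit, so mild = False.
The clause (left) is unit, so left = True.
The clause (green) is unit, so green = True.
This assignment satisfies each clause.
A satisfying assignment: left=True; mid=False; mild=False; down=False; dry=True; green=True; north=False.

Yes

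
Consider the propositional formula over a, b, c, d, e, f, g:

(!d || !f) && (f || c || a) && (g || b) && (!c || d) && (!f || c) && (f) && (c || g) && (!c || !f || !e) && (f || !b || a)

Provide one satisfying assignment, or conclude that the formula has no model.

From the singleton clause (f), f = true.
From the singleton clause (!d), d = false.
From the singleton clause (!c), c = false.
Now (c) is unsatisfied and unit — conflict.

UNSATISFIABLE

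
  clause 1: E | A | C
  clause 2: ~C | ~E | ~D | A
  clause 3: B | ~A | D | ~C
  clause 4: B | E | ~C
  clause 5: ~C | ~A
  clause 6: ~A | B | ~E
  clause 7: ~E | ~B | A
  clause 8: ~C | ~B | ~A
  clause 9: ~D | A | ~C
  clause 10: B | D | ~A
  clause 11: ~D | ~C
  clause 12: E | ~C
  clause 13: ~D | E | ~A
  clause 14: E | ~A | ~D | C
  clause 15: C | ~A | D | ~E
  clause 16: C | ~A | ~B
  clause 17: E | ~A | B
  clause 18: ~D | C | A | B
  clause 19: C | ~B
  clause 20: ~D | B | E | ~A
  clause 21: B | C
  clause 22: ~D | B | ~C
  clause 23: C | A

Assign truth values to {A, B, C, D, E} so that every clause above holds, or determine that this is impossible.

A ↦ 0, B ↦ 0, C ↦ 1, D ↦ 0, E ↦ 1

Branch on C: set C = 1.
Unit clause (~A) forces A = 0.
Unit clause (~D) forces D = 0.
Unit clause (E) forces E = 1.
Unit clause (~B) forces B = 0.
Every clause now holds.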